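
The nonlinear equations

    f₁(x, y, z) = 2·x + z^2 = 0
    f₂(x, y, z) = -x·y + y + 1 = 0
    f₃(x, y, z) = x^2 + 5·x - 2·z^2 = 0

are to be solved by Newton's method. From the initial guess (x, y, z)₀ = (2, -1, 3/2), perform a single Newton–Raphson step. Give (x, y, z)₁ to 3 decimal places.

(0.308, -0.692, 0.545)

At (2, -1, 3/2): F = (6.250, 2.000, 9.500).
Jacobian J = [[2, 0, 2·z], [-y, -x + 1, 0], [2·x + 5, 0, -4·z]].
At the point, J = [[2.000, 0.000, 3.000], [1.000, -1.000, 0.000], [9.000, 0.000, -6.000]] (det J = 39.000).
Solving J·Δ = −F gives Δ = (-1.692, 0.308, -0.955).
Then the next iterate is (x, y, z)₁ = (0.308, -0.692, 0.545).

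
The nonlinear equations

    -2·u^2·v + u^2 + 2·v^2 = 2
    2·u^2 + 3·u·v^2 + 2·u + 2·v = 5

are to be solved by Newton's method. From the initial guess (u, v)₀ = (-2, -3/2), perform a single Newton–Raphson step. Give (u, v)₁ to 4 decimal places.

(-1.5961, -0.6401)

At (-2, -3/2): F = (18.5000, -17.5000).
Jacobian J = [[-4·u·v + 2·u, -2·u^2 + 4·v], [4·u + 3·v^2 + 2, 6·u·v + 2]].
At the point, J = [[-16.0000, -14.0000], [0.7500, 20.0000]] (det J = -309.5000).
Solving J·Δ = −F gives Δ = (0.4039, 0.8599).
Then the next iterate is (u, v)₁ = (-1.5961, -0.6401).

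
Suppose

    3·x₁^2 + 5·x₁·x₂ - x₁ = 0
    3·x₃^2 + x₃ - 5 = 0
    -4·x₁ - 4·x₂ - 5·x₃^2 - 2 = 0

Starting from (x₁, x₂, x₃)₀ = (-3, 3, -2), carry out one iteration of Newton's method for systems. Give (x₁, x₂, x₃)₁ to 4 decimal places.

At (-3, 3, -2): F = (-15.0000, 5.0000, -22.0000).
Jacobian J = [[6·x₁ + 5·x₂ - 1, 5·x₁, 0], [0, 0, 6·x₃ + 1], [-4, -4, -10·x₃]].
At the point, J = [[-4.0000, -15.0000, 0.0000], [0.0000, 0.0000, -11.0000], [-4.0000, -4.0000, 20.0000]] (det J = -484.0000).
Solving J·Δ = −F gives Δ = (-3.0372, -0.1901, 0.4545).
Then the next iterate is (x₁, x₂, x₃)₁ = (-6.0372, 2.8099, -1.5455).

(-6.0372, 2.8099, -1.5455)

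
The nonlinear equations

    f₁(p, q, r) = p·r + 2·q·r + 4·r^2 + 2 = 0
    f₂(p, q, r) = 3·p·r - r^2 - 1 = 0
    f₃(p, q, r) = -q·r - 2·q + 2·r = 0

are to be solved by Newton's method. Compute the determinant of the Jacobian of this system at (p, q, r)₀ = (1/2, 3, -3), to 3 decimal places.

J = [[r, 2·r, p + 2·q + 8·r], [3·r, 0, 3·p - 2·r], [0, -r - 2, -q + 2]].
At the point, J = [[-3.000, -6.000, -17.500], [-9.000, 0.000, 7.500], [0.000, 1.000, -1.000]].
det J = 234.000.

234.000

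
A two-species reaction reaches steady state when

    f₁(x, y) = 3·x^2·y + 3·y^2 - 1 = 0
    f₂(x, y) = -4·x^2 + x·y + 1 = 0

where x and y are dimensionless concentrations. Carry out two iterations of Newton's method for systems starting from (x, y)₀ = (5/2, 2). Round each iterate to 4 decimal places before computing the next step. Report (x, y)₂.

At (5/2, 2): F = (48.5000, -19.0000).
Jacobian J = [[6·x·y, 3·x^2 + 6·y], [-8·x + y, x]].
At the point, J = [[30.0000, 30.7500], [-18.0000, 2.5000]] (det J = 628.5000).
Solving J·Δ = −F gives Δ = (-1.1225, -0.4821).
Then the next iterate is (x, y)₁ = (1.3775, 1.5179).
Round to (1.3775, 1.5179) and repeat: F = (14.552735, -4.499118), J = [[12.545444, 14.799919], [-9.5021, 1.3775]].
Δ = (-0.5486, -0.5183), so (x, y)₂ = (0.8289, 0.9996).

(0.8289, 0.9996)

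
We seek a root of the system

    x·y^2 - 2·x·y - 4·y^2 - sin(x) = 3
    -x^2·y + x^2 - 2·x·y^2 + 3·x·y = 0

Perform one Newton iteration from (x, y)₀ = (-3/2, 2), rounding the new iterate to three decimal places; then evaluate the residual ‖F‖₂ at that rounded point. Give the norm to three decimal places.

At (-3/2, 2): F = (-18.00251, 0.750).
Jacobian J = [[y^2 - 2·y - cos(x), 2·x·y - 2·x - 8·y], [-2·x·y + 2·x - 2·y^2 + 3·y, -x^2 - 4·x·y + 3·x]].
At the point, J = [[-0.07074, -19.000], [1.000, 5.250]] (det J = 18.62863).
Solving J·Δ = −F gives Δ = (4.309, -0.964).
Then the next iterate is (x, y)₁ = (2.809, 1.036).
Re-evaluating at (2.809, 1.036): F = (-10.42504, 2.41654), so ‖F‖₂ = 10.701.

10.701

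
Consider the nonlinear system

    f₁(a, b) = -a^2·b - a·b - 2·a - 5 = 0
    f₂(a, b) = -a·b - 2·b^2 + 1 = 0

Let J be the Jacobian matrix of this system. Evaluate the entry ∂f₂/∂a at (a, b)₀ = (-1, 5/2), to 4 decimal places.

-2.5000

∂f₂/∂a = -b.
At (-1, 5/2) this is -2.5000.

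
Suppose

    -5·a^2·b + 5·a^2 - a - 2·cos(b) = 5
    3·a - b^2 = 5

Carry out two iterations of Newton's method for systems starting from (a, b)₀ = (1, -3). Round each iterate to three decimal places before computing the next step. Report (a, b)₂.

(1.189, 0.111)

At (1, -3): F = (15.97998, -11.000).
Jacobian J = [[-10·a·b + 10·a - 1, -5·a^2 + 2·sin(b)], [3, -2·b]].
At the point, J = [[39.000, -5.28224], [3.000, 6.000]] (det J = 249.84672).
Solving J·Δ = −F gives Δ = (-0.151, 1.909).
Then the next iterate is (a, b)₁ = (0.849, -1.091).
Round to (0.849, -1.091) and repeat: F = (0.76378, -3.64328), J = [[16.75259, -5.37818], [3.000, 2.182]].
Δ = (0.340, 1.202), so (a, b)₂ = (1.189, 0.111).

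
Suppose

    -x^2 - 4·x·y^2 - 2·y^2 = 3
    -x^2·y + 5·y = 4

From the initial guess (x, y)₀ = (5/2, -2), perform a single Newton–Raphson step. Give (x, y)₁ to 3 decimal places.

At (5/2, -2): F = (-57.250, -1.500).
Jacobian J = [[-2·x - 4·y^2, -8·x·y - 4·y], [-2·x·y, -x^2 + 5]].
At the point, J = [[-21.000, 48.000], [10.000, -1.250]] (det J = -453.750).
Solving J·Δ = −F gives Δ = (0.316, 1.331).
Then the next iterate is (x, y)₁ = (2.816, -0.669).

(2.816, -0.669)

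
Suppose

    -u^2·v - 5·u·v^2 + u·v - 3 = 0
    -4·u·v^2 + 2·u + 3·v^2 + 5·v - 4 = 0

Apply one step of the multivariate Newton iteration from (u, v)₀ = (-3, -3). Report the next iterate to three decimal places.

At (-3, -3): F = (168.000, 110.000).
Jacobian J = [[-2·u·v - 5·v^2 + v, -u^2 - 10·u·v + u], [-4·v^2 + 2, -8·u·v + 6·v + 5]].
At the point, J = [[-66.000, -102.000], [-34.000, -85.000]] (det J = 2142.000).
Solving J·Δ = −F gives Δ = (1.429, 0.723).
Then the next iterate is (u, v)₁ = (-1.571, -2.277).

(-1.571, -2.277)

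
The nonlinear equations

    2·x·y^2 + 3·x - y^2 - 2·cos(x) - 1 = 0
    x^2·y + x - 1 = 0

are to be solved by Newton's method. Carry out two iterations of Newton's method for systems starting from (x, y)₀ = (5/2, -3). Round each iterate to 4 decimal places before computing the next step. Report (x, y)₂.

(1.5007, -0.7547)

At (5/2, -3): F = (44.102287, -17.2500).
Jacobian J = [[2·y^2 + 2·sin(x) + 3, 4·x·y - 2·y], [2·x·y + 1, x^2]].
At the point, J = [[22.196944, -24.0000], [-14.0000, 6.2500]] (det J = -197.269098).
Solving J·Δ = −F gives Δ = (-0.7014, 1.1889).
Then the next iterate is (x, y)₁ = (1.7986, -1.8111).
Round to (1.7986, -1.8111) and repeat: F = (13.366509, -5.060240), J = [[11.508496, -9.407578], [-5.514889, 3.234962]].
Δ = (-0.2979, 1.0564), so (x, y)₂ = (1.5007, -0.7547).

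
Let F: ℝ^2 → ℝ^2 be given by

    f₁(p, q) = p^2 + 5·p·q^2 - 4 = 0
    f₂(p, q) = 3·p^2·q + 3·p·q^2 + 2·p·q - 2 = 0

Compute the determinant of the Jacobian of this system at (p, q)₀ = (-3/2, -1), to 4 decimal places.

-124.5000

J = [[2·p + 5·q^2, 10·p·q], [6·p·q + 3·q^2 + 2·q, 3·p^2 + 6·p·q + 2·p]].
At the point, J = [[2.0000, 15.0000], [10.0000, 12.7500]].
det J = -124.5000.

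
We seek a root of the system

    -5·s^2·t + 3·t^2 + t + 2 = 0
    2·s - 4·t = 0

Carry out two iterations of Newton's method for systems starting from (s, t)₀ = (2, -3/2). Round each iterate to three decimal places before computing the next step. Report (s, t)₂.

(2.762, 1.381)

At (2, -3/2): F = (37.250, 10.000).
Jacobian J = [[-10·s·t, -5·s^2 + 6·t + 1], [2, -4]].
At the point, J = [[30.000, -28.000], [2.000, -4.000]] (det J = -64.000).
Solving J·Δ = −F gives Δ = (2.047, 3.523).
Then the next iterate is (s, t)₁ = (4.047, 2.023).
Round to (4.047, 2.023) and repeat: F = (-149.36500, 0.002), J = [[-81.87081, -68.75304], [2.000, -4.000]].
Δ = (-1.285, -0.642), so (s, t)₂ = (2.762, 1.381).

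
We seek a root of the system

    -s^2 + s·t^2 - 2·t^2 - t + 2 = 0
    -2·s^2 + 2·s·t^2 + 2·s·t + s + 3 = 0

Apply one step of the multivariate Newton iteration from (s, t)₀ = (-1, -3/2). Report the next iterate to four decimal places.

(-1.1429, -0.8929)

At (-1, -3/2): F = (-4.2500, -1.5000).
Jacobian J = [[-2·s + t^2, 2·s·t - 4·t - 1], [-4·s + 2·t^2 + 2·t + 1, 4·s·t + 2·s]].
At the point, J = [[4.2500, 8.0000], [6.5000, 4.0000]] (det J = -35.0000).
Solving J·Δ = −F gives Δ = (-0.1429, 0.6071).
Then the next iterate is (s, t)₁ = (-1.1429, -0.8929).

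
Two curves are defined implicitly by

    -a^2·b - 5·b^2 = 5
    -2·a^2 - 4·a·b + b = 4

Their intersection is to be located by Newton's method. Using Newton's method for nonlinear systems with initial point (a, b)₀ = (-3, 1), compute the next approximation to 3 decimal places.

(-1.183, 0.574)

At (-3, 1): F = (-19.000, -9.000).
Jacobian J = [[-2·a·b, -a^2 - 10·b], [-4·a - 4·b, -4·a + 1]].
At the point, J = [[6.000, -19.000], [8.000, 13.000]] (det J = 230.000).
Solving J·Δ = −F gives Δ = (1.817, -0.426).
Then the next iterate is (a, b)₁ = (-1.183, 0.574).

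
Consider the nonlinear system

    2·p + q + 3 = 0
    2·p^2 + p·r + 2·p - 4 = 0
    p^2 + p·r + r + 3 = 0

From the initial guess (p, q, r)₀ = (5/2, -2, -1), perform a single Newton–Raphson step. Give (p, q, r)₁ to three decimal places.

At (5/2, -2, -1): F = (6.000, 11.000, 5.750).
Jacobian J = [[2, 1, 0], [4·p + r + 2, 0, p], [2·p + r, 0, p + 1]].
At the point, J = [[2.000, 1.000, 0.000], [11.000, 0.000, 2.500], [4.000, 0.000, 3.500]] (det J = -28.500).
Solving J·Δ = −F gives Δ = (-0.846, -4.307, -0.675).
Then the next iterate is (p, q, r)₁ = (1.654, -6.307, -1.675).

(1.654, -6.307, -1.675)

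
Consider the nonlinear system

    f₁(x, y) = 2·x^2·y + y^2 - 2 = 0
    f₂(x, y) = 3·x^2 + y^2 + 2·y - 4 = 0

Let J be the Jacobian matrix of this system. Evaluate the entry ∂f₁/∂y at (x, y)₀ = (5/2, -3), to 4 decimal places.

∂f₁/∂y = 2·x^2 + 2·y.
At (5/2, -3) this is 6.5000.

6.5000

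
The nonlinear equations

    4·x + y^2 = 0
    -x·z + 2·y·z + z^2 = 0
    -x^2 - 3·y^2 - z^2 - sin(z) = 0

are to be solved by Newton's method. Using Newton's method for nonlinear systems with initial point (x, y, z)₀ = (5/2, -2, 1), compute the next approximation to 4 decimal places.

At (5/2, -2, 1): F = (14.0000, -5.5000, -20.091471).
Jacobian J = [[4, 2·y, 0], [-z, 2·z, -x + 2·y + 2·z], [-2·x, -6·y, -2·z - cos(z)]].
At the point, J = [[4.0000, -4.0000, 0.0000], [-1.0000, 2.0000, -4.5000], [-5.0000, 12.0000, -2.540302]] (det J = 115.838791).
Solving J·Δ = −F gives Δ = (-3.2728, 0.2272, -0.3939).
Then the next iterate is (x, y, z)₁ = (-0.7728, -1.7728, 0.6061).

(-0.7728, -1.7728, 0.6061)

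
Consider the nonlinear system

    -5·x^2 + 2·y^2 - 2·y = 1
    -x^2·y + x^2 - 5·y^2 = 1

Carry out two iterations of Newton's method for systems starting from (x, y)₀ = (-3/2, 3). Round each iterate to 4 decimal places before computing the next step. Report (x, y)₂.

(0.2112, 0.7793)

At (-3/2, 3): F = (-0.2500, -50.5000).
Jacobian J = [[-10·x, 4·y - 2], [-2·x·y + 2·x, -x^2 - 10·y]].
At the point, J = [[15.0000, 10.0000], [6.0000, -32.2500]] (det J = -543.7500).
Solving J·Δ = −F gives Δ = (0.9436, -1.3903).
Then the next iterate is (x, y)₁ = (-0.5564, 1.6097).
Round to (-0.5564, 1.6097) and repeat: F = (-0.585037, -14.144422), J = [[5.5640, 4.4388], [0.678474, -16.406581]].
Δ = (0.7676, -0.8304), so (x, y)₂ = (0.2112, 0.7793).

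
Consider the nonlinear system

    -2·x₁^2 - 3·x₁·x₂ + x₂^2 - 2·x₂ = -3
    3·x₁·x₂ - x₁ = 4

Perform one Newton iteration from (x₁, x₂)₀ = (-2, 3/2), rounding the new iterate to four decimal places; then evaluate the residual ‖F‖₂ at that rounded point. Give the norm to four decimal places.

4.6849

At (-2, 3/2): F = (3.2500, -11.0000).
Jacobian J = [[-4·x₁ - 3·x₂, -3·x₁ + 2·x₂ - 2], [3·x₂ - 1, 3·x₁]].
At the point, J = [[3.5000, 7.0000], [3.5000, -6.0000]] (det J = -45.5000).
Solving J·Δ = −F gives Δ = (1.2637, -1.0962).
Then the next iterate is (x₁, x₂)₁ = (-0.7363, 0.4038).
Re-evaluating at (-0.7363, 0.4038): F = (2.163133, -4.155654), so ‖F‖₂ = 4.6849.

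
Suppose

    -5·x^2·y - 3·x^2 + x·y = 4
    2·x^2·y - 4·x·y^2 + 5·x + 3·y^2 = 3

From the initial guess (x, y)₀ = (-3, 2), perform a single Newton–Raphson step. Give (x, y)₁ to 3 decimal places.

(-1.649, 1.606)

At (-3, 2): F = (-127.000, 78.000).
Jacobian J = [[-10·x·y - 6·x + y, -5·x^2 + x], [4·x·y - 4·y^2 + 5, 2·x^2 - 8·x·y + 6·y]].
At the point, J = [[80.000, -48.000], [-35.000, 78.000]] (det J = 4560.000).
Solving J·Δ = −F gives Δ = (1.351, -0.394).
Then the next iterate is (x, y)₁ = (-1.649, 1.606).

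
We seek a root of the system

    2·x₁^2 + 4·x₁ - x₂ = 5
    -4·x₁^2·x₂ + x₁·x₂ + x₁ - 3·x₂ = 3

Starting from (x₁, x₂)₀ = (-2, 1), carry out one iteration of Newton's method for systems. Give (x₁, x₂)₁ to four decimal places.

At (-2, 1): F = (-6.0000, -26.0000).
Jacobian J = [[4·x₁ + 4, -1], [-8·x₁·x₂ + x₂ + 1, -4·x₁^2 + x₁ - 3]].
At the point, J = [[-4.0000, -1.0000], [18.0000, -21.0000]] (det J = 102.0000).
Solving J·Δ = −F gives Δ = (-0.9804, -2.0784).
Then the next iterate is (x₁, x₂)₁ = (-2.9804, -1.0784).

(-2.9804, -1.0784)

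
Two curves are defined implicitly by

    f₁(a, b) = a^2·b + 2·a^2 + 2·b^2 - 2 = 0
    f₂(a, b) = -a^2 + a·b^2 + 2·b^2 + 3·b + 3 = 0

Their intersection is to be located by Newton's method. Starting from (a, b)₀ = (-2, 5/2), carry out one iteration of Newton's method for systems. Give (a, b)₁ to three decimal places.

(-2.028, 0.428)

At (-2, 5/2): F = (28.500, 6.500).
Jacobian J = [[2·a·b + 4·a, a^2 + 4·b], [-2·a + b^2, 2·a·b + 4·b + 3]].
At the point, J = [[-18.000, 14.000], [10.250, 3.000]] (det J = -197.500).
Solving J·Δ = −F gives Δ = (-0.028, -2.072).
Then the next iterate is (a, b)₁ = (-2.028, 0.428).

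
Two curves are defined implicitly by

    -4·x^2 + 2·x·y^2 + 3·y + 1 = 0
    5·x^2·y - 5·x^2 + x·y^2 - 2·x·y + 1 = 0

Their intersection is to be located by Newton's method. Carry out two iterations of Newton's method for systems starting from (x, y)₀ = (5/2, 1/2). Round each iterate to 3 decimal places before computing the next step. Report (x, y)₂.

(1.206, 0.898)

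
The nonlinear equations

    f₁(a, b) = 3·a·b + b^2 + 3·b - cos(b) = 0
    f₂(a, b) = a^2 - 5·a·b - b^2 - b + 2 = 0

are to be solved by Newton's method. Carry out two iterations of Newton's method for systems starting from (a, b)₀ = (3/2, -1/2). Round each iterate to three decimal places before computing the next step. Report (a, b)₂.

(-0.460, 0.213)

At (3/2, -1/2): F = (-4.37758, 8.250).
Jacobian J = [[3·b, 3·a + 2·b + sin(b) + 3], [2·a - 5·b, -5·a - 2·b - 1]].
At the point, J = [[-1.500, 6.02057], [5.500, -7.500]] (det J = -21.86316).
Solving J·Δ = −F gives Δ = (-0.770, 0.535).
Then the next iterate is (a, b)₁ = (0.730, 0.035).
Round to (0.730, 0.035) and repeat: F = (-0.81651, 2.36892), J = [[0.105, 5.29499], [1.285, -4.720]].
Δ = (-1.190, 0.178), so (a, b)₂ = (-0.460, 0.213).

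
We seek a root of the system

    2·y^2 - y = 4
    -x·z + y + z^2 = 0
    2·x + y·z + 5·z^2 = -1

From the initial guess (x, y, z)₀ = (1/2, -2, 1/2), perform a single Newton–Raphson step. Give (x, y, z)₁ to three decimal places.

(-1.617, -1.333, 1.050)

At (1/2, -2, 1/2): F = (6.000, -2.000, 2.250).
Jacobian J = [[0, 4·y - 1, 0], [-z, 1, -x + 2·z], [2, z, y + 10·z]].
At the point, J = [[0.000, -9.000, 0.000], [-0.500, 1.000, 0.500], [2.000, 0.500, 3.000]] (det J = -22.500).
Solving J·Δ = −F gives Δ = (-2.117, 0.667, 0.550).
Then the next iterate is (x, y, z)₁ = (-1.617, -1.333, 1.050).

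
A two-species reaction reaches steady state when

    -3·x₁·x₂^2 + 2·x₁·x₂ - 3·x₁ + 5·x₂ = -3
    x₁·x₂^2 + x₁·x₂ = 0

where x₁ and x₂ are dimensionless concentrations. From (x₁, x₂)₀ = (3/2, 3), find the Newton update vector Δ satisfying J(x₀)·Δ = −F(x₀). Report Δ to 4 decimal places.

(6.3750, -9.0000)

At (3/2, 3): F = (-18.0000, 18.0000).
Jacobian J = [[-3·x₂^2 + 2·x₂ - 3, -6·x₁·x₂ + 2·x₁ + 5], [x₂^2 + x₂, 2·x₁·x₂ + x₁]].
At the point, J = [[-24.0000, -19.0000], [12.0000, 10.5000]] (det J = -24.0000).
Solving J·Δ = −F gives Δ = (6.3750, -9.0000).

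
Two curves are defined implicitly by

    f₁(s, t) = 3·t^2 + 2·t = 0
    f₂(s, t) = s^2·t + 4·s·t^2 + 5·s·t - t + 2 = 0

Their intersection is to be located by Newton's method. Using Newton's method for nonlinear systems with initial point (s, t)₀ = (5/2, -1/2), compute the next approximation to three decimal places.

(0.922, -0.750)

At (5/2, -1/2): F = (-0.250, -4.375).
Jacobian J = [[0, 6·t + 2], [2·s·t + 4·t^2 + 5·t, s^2 + 8·s·t + 5·s - 1]].
At the point, J = [[0.000, -1.000], [-4.000, 7.750]] (det J = -4.000).
Solving J·Δ = −F gives Δ = (-1.578, -0.250).
Then the next iterate is (s, t)₁ = (0.922, -0.750).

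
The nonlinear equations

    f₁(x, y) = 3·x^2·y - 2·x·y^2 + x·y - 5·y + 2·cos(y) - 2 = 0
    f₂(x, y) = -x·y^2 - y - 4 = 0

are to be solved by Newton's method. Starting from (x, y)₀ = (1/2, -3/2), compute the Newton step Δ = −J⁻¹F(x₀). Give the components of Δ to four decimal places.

At (1/2, -3/2): F = (1.516474, -3.6250).
Jacobian J = [[6·x·y - 2·y^2 + y, 3·x^2 - 4·x·y + x - 2·sin(y) - 5], [-y^2, -2·x·y - 1]].
At the point, J = [[-10.5000, 1.244990], [-2.2500, 0.5000]] (det J = -2.448773).
Solving J·Δ = −F gives Δ = (2.1526, 16.9369).

(2.1526, 16.9369)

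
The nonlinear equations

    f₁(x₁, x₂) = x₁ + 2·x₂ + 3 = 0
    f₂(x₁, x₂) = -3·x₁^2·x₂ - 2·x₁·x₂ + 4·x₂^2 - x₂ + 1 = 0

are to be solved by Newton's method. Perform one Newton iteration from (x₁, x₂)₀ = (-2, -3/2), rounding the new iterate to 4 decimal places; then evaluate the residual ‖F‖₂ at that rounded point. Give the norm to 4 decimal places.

At (-2, -3/2): F = (-2.0000, 23.5000).
Jacobian J = [[1, 2], [-6·x₁·x₂ - 2·x₂, -3·x₁^2 - 2·x₁ + 8·x₂ - 1]].
At the point, J = [[1.0000, 2.0000], [-15.0000, -21.0000]] (det J = 9.0000).
Solving J·Δ = −F gives Δ = (0.5556, 0.7222).
Then the next iterate is (x₁, x₂)₁ = (-1.4444, -0.7778).
Re-evaluating at (-1.4444, -0.7778): F = (0.0000, 6.818935), so ‖F‖₂ = 6.8189.

6.8189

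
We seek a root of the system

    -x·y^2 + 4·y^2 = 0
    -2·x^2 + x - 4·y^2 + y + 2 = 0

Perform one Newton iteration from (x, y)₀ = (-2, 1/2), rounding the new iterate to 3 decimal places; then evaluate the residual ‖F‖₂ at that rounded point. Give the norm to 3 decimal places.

1.759

At (-2, 1/2): F = (1.500, -8.500).
Jacobian J = [[-y^2, -2·x·y + 8·y], [-4·x + 1, -8·y + 1]].
At the point, J = [[-0.250, 6.000], [9.000, -3.000]] (det J = -53.250).
Solving J·Δ = −F gives Δ = (0.873, -0.214).
Then the next iterate is (x, y)₁ = (-1.127, 0.286).
Re-evaluating at (-1.127, 0.286): F = (0.41937, -1.70844), so ‖F‖₂ = 1.759.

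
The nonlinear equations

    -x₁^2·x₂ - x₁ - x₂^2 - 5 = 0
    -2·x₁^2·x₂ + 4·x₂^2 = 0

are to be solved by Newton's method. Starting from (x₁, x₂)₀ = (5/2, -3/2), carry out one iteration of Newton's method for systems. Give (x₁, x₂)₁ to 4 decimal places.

(3.3993, 0.1833)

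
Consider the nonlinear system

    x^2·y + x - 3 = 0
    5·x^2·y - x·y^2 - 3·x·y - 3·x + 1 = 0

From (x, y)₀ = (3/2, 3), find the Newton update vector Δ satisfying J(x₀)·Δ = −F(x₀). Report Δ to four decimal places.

At (3/2, 3): F = (5.2500, 3.2500).
Jacobian J = [[2·x·y + 1, x^2], [10·x·y - y^2 - 3·y - 3, 5·x^2 - 2·x·y - 3·x]].
At the point, J = [[10.0000, 2.2500], [24.0000, -2.2500]] (det J = -76.5000).
Solving J·Δ = −F gives Δ = (-0.2500, -1.2222).

(-0.2500, -1.2222)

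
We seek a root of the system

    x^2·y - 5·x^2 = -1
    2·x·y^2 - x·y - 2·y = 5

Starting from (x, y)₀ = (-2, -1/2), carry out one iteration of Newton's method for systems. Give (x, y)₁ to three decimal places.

(-1.286, 0.821)

At (-2, -1/2): F = (-21.000, -6.000).
Jacobian J = [[2·x·y - 10·x, x^2], [2·y^2 - y, 4·x·y - x - 2]].
At the point, J = [[22.000, 4.000], [1.000, 4.000]] (det J = 84.000).
Solving J·Δ = −F gives Δ = (0.714, 1.321).
Then the next iterate is (x, y)₁ = (-1.286, 0.821).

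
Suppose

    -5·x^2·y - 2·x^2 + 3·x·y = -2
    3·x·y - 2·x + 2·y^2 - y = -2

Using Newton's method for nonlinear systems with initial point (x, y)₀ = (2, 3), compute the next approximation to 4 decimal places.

(1.5779, 1.3503)

At (2, 3): F = (-48.0000, 31.0000).
Jacobian J = [[-10·x·y - 4·x + 3·y, -5·x^2 + 3·x], [3·y - 2, 3·x + 4·y - 1]].
At the point, J = [[-59.0000, -14.0000], [7.0000, 17.0000]] (det J = -905.0000).
Solving J·Δ = −F gives Δ = (-0.4221, -1.6497).
Then the next iterate is (x, y)₁ = (1.5779, 1.3503).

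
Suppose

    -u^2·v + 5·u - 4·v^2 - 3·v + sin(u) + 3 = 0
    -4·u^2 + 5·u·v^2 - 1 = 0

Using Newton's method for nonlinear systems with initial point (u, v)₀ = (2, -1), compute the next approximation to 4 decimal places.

At (2, -1): F = (16.909297, -7.0000).
Jacobian J = [[-2·u·v + cos(u) + 5, -u^2 - 8·v - 3], [-8·u + 5·v^2, 10·u·v]].
At the point, J = [[8.583853, 1.0000], [-11.0000, -20.0000]] (det J = -160.677063).
Solving J·Δ = −F gives Δ = (-2.0612, 0.7837).
Then the next iterate is (u, v)₁ = (-0.0612, -0.2163).

(-0.0612, -0.2163)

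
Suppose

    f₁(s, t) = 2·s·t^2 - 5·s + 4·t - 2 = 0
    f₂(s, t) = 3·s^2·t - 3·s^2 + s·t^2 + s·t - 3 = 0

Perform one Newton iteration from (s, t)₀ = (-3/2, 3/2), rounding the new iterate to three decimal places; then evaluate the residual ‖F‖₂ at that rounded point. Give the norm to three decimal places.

222.284

At (-3/2, 3/2): F = (4.750, -5.250).
Jacobian J = [[2·t^2 - 5, 4·s·t + 4], [6·s·t - 6·s + t^2 + t, 3·s^2 + 2·s·t + s]].
At the point, J = [[-0.500, -5.000], [-0.750, 0.750]] (det J = -4.125).
Solving J·Δ = −F gives Δ = (-5.500, 1.500).
Then the next iterate is (s, t)₁ = (-7.000, 3.000).
Re-evaluating at (-7.000, 3.000): F = (-81.000, 207.000), so ‖F‖₂ = 222.284.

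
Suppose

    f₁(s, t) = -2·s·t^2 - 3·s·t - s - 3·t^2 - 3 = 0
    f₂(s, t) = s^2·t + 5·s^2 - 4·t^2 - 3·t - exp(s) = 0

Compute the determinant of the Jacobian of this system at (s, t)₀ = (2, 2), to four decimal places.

925.7721

J = [[-2·t^2 - 3·t - 1, -4·s·t - 3·s - 6·t], [2·s·t + 10·s - exp(s), s^2 - 8·t - 3]].
At the point, J = [[-15.0000, -34.0000], [20.610944, -15.0000]].
det J = 925.7721.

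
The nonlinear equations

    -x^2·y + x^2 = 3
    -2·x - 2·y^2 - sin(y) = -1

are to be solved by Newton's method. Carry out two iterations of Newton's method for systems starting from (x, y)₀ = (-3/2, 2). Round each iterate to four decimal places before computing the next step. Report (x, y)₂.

At (-3/2, 2): F = (-5.2500, -4.909297).
Jacobian J = [[-2·x·y + 2·x, -x^2], [-2, -4·y - cos(y)]].
At the point, J = [[3.0000, -2.2500], [-2.0000, -7.583853]] (det J = -27.251559).
Solving J·Δ = −F gives Δ = (1.0557, -0.9257).
Then the next iterate is (x, y)₁ = (-0.4443, 1.0743).
Round to (-0.4443, 1.0743) and repeat: F = (-3.014667, -1.298898), J = [[0.066023, -0.197402], [-2.0000, -4.773548]].
Δ = (19.9083, -8.6132), so (x, y)₂ = (19.4640, -7.5389).

(19.4640, -7.5389)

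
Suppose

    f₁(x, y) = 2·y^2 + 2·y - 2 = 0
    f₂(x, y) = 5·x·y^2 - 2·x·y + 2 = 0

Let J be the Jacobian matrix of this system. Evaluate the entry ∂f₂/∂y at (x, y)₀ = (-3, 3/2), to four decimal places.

∂f₂/∂y = 10·x·y - 2·x.
At (-3, 3/2) this is -39.0000.

-39.0000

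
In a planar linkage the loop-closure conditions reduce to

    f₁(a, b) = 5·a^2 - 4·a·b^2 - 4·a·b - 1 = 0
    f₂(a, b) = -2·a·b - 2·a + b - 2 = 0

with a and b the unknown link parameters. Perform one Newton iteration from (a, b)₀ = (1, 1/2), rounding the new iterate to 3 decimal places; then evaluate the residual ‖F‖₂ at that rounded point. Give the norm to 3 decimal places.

At (1, 1/2): F = (1.000, -4.500).
Jacobian J = [[10·a - 4·b^2 - 4·b, -8·a·b - 4·a], [-2·b - 2, -2·a + 1]].
At the point, J = [[7.000, -8.000], [-3.000, -1.000]] (det J = -31.000).
Solving J·Δ = −F gives Δ = (-1.194, -0.919).
Then the next iterate is (a, b)₁ = (-0.194, -0.419).
Re-evaluating at (-0.194, -0.419): F = (-1.00073, -2.19357), so ‖F‖₂ = 2.411.

2.411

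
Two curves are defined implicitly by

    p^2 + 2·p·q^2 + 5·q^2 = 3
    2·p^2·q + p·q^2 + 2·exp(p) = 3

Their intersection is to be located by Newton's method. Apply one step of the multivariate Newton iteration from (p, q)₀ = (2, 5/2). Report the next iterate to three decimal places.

(1.379, 1.455)

At (2, 5/2): F = (57.250, 44.27811).
Jacobian J = [[2·p + 2·q^2, 4·p·q + 10·q], [4·p·q + q^2 + 2·exp(p), 2·p^2 + 2·p·q]].
At the point, J = [[16.500, 45.000], [41.02811, 18.000]] (det J = -1549.26505).
Solving J·Δ = −F gives Δ = (-0.621, -1.045).
Then the next iterate is (p, q)₁ = (1.379, 1.455).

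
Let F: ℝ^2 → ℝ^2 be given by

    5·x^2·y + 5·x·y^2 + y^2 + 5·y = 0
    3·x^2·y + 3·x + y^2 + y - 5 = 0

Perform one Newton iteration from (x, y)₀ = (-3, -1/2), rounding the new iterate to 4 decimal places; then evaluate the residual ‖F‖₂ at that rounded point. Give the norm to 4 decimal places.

5.9620

At (-3, -1/2): F = (-28.5000, -27.7500).
Jacobian J = [[10·x·y + 5·y^2, 5·x^2 + 10·x·y + 2·y + 5], [6·x·y + 3, 3·x^2 + 2·y + 1]].
At the point, J = [[16.2500, 64.0000], [12.0000, 27.0000]] (det J = -329.2500).
Solving J·Δ = −F gives Δ = (3.0569, -0.3309).
Then the next iterate is (x, y)₁ = (0.0569, -0.8309).
Re-evaluating at (0.0569, -0.8309): F = (-3.281139, -4.977876), so ‖F‖₂ = 5.9620.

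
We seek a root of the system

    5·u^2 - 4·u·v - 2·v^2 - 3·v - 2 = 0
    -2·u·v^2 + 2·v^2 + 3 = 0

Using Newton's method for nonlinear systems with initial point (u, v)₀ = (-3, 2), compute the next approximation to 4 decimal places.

At (-3, 2): F = (53.0000, 35.0000).
Jacobian J = [[10·u - 4·v, -4·u - 4·v - 3], [-2·v^2, -4·u·v + 4·v]].
At the point, J = [[-38.0000, 1.0000], [-8.0000, 32.0000]] (det J = -1208.0000).
Solving J·Δ = −F gives Δ = (1.3750, -0.7500).
Then the next iterate is (u, v)₁ = (-1.6250, 1.2500).

(-1.6250, 1.2500)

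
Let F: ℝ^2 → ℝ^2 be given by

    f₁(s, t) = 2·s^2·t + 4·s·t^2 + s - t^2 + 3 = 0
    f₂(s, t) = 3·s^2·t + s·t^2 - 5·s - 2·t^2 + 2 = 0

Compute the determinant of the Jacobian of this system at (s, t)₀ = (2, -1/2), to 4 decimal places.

J = [[4·s·t + 4·t^2 + 1, 2·s^2 + 8·s·t - 2·t], [6·s·t + t^2 - 5, 3·s^2 + 2·s·t - 4·t]].
At the point, J = [[-2.0000, 1.0000], [-10.7500, 12.0000]].
det J = -13.2500.

-13.2500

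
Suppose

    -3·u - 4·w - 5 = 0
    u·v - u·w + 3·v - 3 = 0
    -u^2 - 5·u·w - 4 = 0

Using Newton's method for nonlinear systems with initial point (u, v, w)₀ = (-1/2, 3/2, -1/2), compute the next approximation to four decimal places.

At (-1/2, 3/2, -1/2): F = (-1.5000, 0.5000, -5.5000).
Jacobian J = [[-3, 0, -4], [v - w, u + 3, -u], [-2·u - 5·w, 0, -5·u]].
At the point, J = [[-3.0000, 0.0000, -4.0000], [2.0000, 2.5000, 0.5000], [3.5000, 0.0000, 2.5000]] (det J = 16.2500).
Solving J·Δ = −F gives Δ = (3.9615, -2.7000, -3.3462).
Then the next iterate is (u, v, w)₁ = (3.4615, -1.2000, -3.8462).

(3.4615, -1.2000, -3.8462)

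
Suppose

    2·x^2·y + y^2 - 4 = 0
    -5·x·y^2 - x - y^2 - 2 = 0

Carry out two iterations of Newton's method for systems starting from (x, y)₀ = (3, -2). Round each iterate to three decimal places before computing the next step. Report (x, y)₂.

At (3, -2): F = (-36.000, -69.000).
Jacobian J = [[4·x·y, 2·x^2 + 2·y], [-5·y^2 - 1, -10·x·y - 2·y]].
At the point, J = [[-24.000, 14.000], [-21.000, 64.000]] (det J = -1242.000).
Solving J·Δ = −F gives Δ = (-1.077, 0.725).
Then the next iterate is (x, y)₁ = (1.923, -1.275).
Round to (1.923, -1.275) and repeat: F = (-11.80409, -21.17901), J = [[-9.80730, 4.84586], [-9.12812, 27.06825]].
Δ = (-0.980, 0.452), so (x, y)₂ = (0.943, -0.823).

(0.943, -0.823)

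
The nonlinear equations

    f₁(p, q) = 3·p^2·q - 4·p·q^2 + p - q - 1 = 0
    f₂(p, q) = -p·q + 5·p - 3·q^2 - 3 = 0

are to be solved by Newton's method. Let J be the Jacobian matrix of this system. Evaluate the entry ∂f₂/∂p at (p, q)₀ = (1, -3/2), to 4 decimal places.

∂f₂/∂p = -q + 5.
At (1, -3/2) this is 6.5000.

6.5000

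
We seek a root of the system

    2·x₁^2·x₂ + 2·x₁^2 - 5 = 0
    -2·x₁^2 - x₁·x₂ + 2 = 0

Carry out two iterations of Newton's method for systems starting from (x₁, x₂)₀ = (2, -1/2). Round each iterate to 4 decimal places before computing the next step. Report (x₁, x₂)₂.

At (2, -1/2): F = (-1.0000, -5.0000).
Jacobian J = [[4·x₁·x₂ + 4·x₁, 2·x₁^2], [-4·x₁ - x₂, -x₁]].
At the point, J = [[4.0000, 8.0000], [-7.5000, -2.0000]] (det J = 52.0000).
Solving J·Δ = −F gives Δ = (-0.8077, 0.5288).
Then the next iterate is (x₁, x₂)₁ = (1.1923, 0.0288).
Round to (1.1923, 0.0288) and repeat: F = (-2.074958, -0.877497), J = [[4.906553, 2.843159], [-4.7980, -1.1923]].
Δ = (-0.6377, 1.8304), so (x₁, x₂)₂ = (0.5546, 1.8592).

(0.5546, 1.8592)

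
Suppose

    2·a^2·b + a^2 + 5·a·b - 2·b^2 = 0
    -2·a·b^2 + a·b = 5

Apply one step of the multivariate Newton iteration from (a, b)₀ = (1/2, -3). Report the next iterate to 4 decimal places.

At (1/2, -3): F = (-26.7500, -15.5000).
Jacobian J = [[4·a·b + 2·a + 5·b, 2·a^2 + 5·a - 4·b], [-2·b^2 + b, -4·a·b + a]].
At the point, J = [[-20.0000, 15.0000], [-21.0000, 6.5000]] (det J = 185.0000).
Solving J·Δ = −F gives Δ = (-0.3169, 1.3608).
Then the next iterate is (a, b)₁ = (0.1831, -1.6392).

(0.1831, -1.6392)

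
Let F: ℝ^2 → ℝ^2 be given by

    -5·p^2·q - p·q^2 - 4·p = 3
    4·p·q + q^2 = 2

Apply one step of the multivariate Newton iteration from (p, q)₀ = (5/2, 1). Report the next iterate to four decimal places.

At (5/2, 1): F = (-46.7500, 9.0000).
Jacobian J = [[-10·p·q - q^2 - 4, -5·p^2 - 2·p·q], [4·q, 4·p + 2·q]].
At the point, J = [[-30.0000, -36.2500], [4.0000, 12.0000]] (det J = -215.0000).
Solving J·Δ = −F gives Δ = (-1.0919, -0.3860).
Then the next iterate is (p, q)₁ = (1.4081, 0.6140).

(1.4081, 0.6140)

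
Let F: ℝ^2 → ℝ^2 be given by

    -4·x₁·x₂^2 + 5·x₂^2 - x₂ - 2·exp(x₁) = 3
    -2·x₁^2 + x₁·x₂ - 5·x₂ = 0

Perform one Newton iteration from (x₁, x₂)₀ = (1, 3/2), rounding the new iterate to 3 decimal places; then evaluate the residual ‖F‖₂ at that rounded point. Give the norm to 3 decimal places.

5.542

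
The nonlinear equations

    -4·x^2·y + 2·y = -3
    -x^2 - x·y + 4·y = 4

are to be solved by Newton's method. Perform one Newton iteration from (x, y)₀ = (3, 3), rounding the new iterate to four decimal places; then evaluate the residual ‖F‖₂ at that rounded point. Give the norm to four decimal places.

26.4195

At (3, 3): F = (-99.0000, -10.0000).
Jacobian J = [[-8·x·y, -4·x^2 + 2], [-2·x - y, -x + 4]].
At the point, J = [[-72.0000, -34.0000], [-9.0000, 1.0000]] (det J = -378.0000).
Solving J·Δ = −F gives Δ = (-1.1614, -0.4524).
Then the next iterate is (x, y)₁ = (1.8386, 2.5476).
Re-evaluating at (1.8386, 2.5476): F = (-26.352937, -1.874067), so ‖F‖₂ = 26.4195.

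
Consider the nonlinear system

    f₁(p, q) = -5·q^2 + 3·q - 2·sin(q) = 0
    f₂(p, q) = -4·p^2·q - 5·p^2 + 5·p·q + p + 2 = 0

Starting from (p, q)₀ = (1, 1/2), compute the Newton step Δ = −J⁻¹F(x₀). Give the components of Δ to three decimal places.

(-0.161, -0.189)

At (1, 1/2): F = (-0.70885, -1.500).
Jacobian J = [[0, -10·q - 2·cos(q) + 3], [-8·p·q - 10·p + 5·q + 1, -4·p^2 + 5·p]].
At the point, J = [[0.000, -3.75517], [-10.500, 1.000]] (det J = -39.42923).
Solving J·Δ = −F gives Δ = (-0.161, -0.189).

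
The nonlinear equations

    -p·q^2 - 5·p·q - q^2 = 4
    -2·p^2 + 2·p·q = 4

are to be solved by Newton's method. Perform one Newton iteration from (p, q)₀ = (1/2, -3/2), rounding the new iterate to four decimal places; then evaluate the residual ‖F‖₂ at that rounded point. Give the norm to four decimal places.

7.7216

At (1/2, -3/2): F = (-3.6250, -6.0000).
Jacobian J = [[-q^2 - 5·q, -2·p·q - 5·p - 2·q], [-4·p + 2·q, 2·p]].
At the point, J = [[5.2500, 2.0000], [-5.0000, 1.0000]] (det J = 15.2500).
Solving J·Δ = −F gives Δ = (-0.5492, 3.2541).
Then the next iterate is (p, q)₁ = (-0.0492, 1.7541).
Re-evaluating at (-0.0492, 1.7541): F = (-6.493976, -4.177445), so ‖F‖₂ = 7.7216.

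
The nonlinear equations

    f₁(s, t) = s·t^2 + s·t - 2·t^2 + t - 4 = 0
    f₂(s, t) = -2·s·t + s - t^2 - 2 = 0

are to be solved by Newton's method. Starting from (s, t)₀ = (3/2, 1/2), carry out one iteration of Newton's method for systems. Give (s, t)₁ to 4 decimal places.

(6.8333, -0.0625)

At (3/2, 1/2): F = (-2.8750, -2.2500).
Jacobian J = [[t^2 + t, 2·s·t + s - 4·t + 1], [-2·t + 1, -2·s - 2·t]].
At the point, J = [[0.7500, 2.0000], [0.0000, -4.0000]] (det J = -3.0000).
Solving J·Δ = −F gives Δ = (5.3333, -0.5625).
Then the next iterate is (s, t)₁ = (6.8333, -0.0625).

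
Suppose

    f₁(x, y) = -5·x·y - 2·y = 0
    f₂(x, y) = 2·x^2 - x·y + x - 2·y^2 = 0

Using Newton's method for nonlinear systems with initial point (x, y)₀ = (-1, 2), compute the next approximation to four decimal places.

(-0.6824, 1.0588)

At (-1, 2): F = (6.0000, -5.0000).
Jacobian J = [[-5·y, -5·x - 2], [4·x - y + 1, -x - 4·y]].
At the point, J = [[-10.0000, 3.0000], [-5.0000, -7.0000]] (det J = 85.0000).
Solving J·Δ = −F gives Δ = (0.3176, -0.9412).
Then the next iterate is (x, y)₁ = (-0.6824, 1.0588).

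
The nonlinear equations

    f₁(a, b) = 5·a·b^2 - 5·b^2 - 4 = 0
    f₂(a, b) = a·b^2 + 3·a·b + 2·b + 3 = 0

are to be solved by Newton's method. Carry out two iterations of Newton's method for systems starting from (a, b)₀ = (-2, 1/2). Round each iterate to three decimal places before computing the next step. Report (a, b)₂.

(-0.863, 0.048)

At (-2, 1/2): F = (-7.750, 0.500).
Jacobian J = [[5·b^2, 10·a·b - 10·b], [b^2 + 3·b, 2·a·b + 3·a + 2]].
At the point, J = [[1.250, -15.000], [1.750, -6.000]] (det J = 18.750).
Solving J·Δ = −F gives Δ = (-2.880, -0.757).
Then the next iterate is (a, b)₁ = (-4.880, -0.257).
Round to (-4.880, -0.257) and repeat: F = (-5.94184, 5.92616), J = [[0.33025, 15.11160], [-0.70495, -10.13168]].
Δ = (4.017, 0.305), so (a, b)₂ = (-0.863, 0.048).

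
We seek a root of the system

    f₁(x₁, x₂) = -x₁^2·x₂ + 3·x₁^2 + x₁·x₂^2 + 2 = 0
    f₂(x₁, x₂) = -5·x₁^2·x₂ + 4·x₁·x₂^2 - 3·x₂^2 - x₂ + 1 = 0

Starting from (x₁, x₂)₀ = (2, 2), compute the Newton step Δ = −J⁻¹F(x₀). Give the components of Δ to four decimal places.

(-0.7955, -1.9091)

At (2, 2): F = (14.0000, -21.0000).
Jacobian J = [[-2·x₁·x₂ + 6·x₁ + x₂^2, -x₁^2 + 2·x₁·x₂], [-10·x₁·x₂ + 4·x₂^2, -5·x₁^2 + 8·x₁·x₂ - 6·x₂ - 1]].
At the point, J = [[8.0000, 4.0000], [-24.0000, -1.0000]] (det J = 88.0000).
Solving J·Δ = −F gives Δ = (-0.7955, -1.9091).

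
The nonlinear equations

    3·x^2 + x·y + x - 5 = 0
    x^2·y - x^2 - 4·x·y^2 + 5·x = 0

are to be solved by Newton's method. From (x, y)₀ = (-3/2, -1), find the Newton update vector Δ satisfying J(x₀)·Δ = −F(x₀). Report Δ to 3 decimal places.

(0.265, -0.425)

At (-3/2, -1): F = (1.750, -6.000).
Jacobian J = [[6·x + y + 1, x], [2·x·y - 2·x - 4·y^2 + 5, x^2 - 8·x·y]].
At the point, J = [[-9.000, -1.500], [7.000, -9.750]] (det J = 98.250).
Solving J·Δ = −F gives Δ = (0.265, -0.425).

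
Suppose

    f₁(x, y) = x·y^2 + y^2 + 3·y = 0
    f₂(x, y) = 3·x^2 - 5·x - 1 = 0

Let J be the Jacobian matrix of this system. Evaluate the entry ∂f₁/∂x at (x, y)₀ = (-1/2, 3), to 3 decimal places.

9.000

∂f₁/∂x = y^2.
At (-1/2, 3) this is 9.000.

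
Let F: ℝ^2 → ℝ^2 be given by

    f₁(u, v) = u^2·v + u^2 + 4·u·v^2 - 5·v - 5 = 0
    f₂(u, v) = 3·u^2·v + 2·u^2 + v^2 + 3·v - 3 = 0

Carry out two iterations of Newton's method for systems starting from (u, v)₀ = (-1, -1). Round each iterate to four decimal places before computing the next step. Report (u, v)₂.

(-1.5417, 0.3039)

At (-1, -1): F = (-4.0000, -6.0000).
Jacobian J = [[2·u·v + 2·u + 4·v^2, u^2 + 8·u·v - 5], [6·u·v + 4·u, 3·u^2 + 2·v + 3]].
At the point, J = [[4.0000, 4.0000], [2.0000, 4.0000]] (det J = 8.0000).
Solving J·Δ = −F gives Δ = (-1.0000, 2.0000).
Then the next iterate is (u, v)₁ = (-2.0000, 1.0000).
Round to (-2.0000, 1.0000) and repeat: F = (-10.0000, 21.0000), J = [[-4.0000, -17.0000], [-20.0000, 17.0000]].
Δ = (0.4583, -0.6961), so (u, v)₂ = (-1.5417, 0.3039).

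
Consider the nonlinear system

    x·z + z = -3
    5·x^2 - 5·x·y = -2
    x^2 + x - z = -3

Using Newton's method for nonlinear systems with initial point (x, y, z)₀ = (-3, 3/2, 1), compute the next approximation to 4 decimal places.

(-1.6364, 0.2758, 2.1818)

At (-3, 3/2, 1): F = (1.0000, 69.5000, 8.0000).
Jacobian J = [[z, 0, x + 1], [10·x - 5·y, -5·x, 0], [2·x + 1, 0, -1]].
At the point, J = [[1.0000, 0.0000, -2.0000], [-37.5000, 15.0000, 0.0000], [-5.0000, 0.0000, -1.0000]] (det J = -165.0000).
Solving J·Δ = −F gives Δ = (1.3636, -1.2242, 1.1818).
Then the next iterate is (x, y, z)₁ = (-1.6364, 0.2758, 2.1818).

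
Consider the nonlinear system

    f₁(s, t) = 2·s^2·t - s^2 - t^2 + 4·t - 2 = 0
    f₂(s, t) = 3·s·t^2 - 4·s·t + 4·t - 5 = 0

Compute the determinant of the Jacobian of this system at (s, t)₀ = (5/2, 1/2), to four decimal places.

J = [[4·s·t - 2·s, 2·s^2 - 2·t + 4], [3·t^2 - 4·t, 6·s·t - 4·s + 4]].
At the point, J = [[0.0000, 15.5000], [-1.2500, 1.5000]].
det J = 19.3750.

19.3750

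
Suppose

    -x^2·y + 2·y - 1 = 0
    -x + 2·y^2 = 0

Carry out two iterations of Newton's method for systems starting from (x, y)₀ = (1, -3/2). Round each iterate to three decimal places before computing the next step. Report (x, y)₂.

(1.746, -0.939)

At (1, -3/2): F = (-2.500, 3.500).
Jacobian J = [[-2·x·y, -x^2 + 2], [-1, 4·y]].
At the point, J = [[3.000, 1.000], [-1.000, -6.000]] (det J = -17.000).
Solving J·Δ = −F gives Δ = (0.676, 0.471).
Then the next iterate is (x, y)₁ = (1.676, -1.029).
Round to (1.676, -1.029) and repeat: F = (-0.16756, 0.44168), J = [[3.44921, -0.80898], [-1.000, -4.116]].
Δ = (0.070, 0.090), so (x, y)₂ = (1.746, -0.939).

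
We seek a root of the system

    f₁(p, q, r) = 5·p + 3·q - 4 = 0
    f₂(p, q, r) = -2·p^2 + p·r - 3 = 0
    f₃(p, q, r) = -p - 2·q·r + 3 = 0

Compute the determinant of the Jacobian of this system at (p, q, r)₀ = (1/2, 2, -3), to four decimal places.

-76.5000

J = [[5, 3, 0], [-4·p + r, 0, p], [-1, -2·r, -2·q]].
At the point, J = [[5.0000, 3.0000, 0.0000], [-5.0000, 0.0000, 0.5000], [-1.0000, 6.0000, -4.0000]].
det J = -76.5000.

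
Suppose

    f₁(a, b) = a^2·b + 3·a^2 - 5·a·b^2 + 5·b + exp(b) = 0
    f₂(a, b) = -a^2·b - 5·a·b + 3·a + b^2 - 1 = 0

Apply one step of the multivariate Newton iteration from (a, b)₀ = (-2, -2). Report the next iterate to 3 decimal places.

(1.712, -3.781)

At (-2, -2): F = (34.13534, -15.000).
Jacobian J = [[2·a·b + 6·a - 5·b^2, a^2 - 10·a·b + exp(b) + 5], [-2·a·b - 5·b + 3, -a^2 - 5·a + 2·b]].
At the point, J = [[-24.000, -30.86466], [5.000, 2.000]] (det J = 106.32332).
Solving J·Δ = −F gives Δ = (3.712, -1.781).
Then the next iterate is (a, b)₁ = (1.712, -3.781).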